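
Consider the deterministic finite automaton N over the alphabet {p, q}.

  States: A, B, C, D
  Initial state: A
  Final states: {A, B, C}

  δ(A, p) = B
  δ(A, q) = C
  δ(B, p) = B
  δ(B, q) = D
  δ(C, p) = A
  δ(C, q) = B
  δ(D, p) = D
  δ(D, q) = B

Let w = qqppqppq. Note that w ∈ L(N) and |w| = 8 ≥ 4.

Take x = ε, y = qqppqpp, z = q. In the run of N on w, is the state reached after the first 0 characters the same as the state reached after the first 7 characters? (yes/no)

Run of N on the first 7 characters of w = q q p p q p p:
  step 0: A  (start)
  step 1: C  (read q: A→C)
  step 2: B  (read q: C→B)
  step 3: B  (read p: B→B)
  step 4: B  (read p: B→B)
  step 5: D  (read q: B→D)
  step 6: D  (read p: D→D)
  step 7: D  (read p: D→D)

After x (step 0): A. After xy (step 7): D.
They differ (A ≠ D), so y is not a cycle from the state after x; this split is not the one the pumping-lemma construction produces, and pumping y need not keep the string in L(N).

no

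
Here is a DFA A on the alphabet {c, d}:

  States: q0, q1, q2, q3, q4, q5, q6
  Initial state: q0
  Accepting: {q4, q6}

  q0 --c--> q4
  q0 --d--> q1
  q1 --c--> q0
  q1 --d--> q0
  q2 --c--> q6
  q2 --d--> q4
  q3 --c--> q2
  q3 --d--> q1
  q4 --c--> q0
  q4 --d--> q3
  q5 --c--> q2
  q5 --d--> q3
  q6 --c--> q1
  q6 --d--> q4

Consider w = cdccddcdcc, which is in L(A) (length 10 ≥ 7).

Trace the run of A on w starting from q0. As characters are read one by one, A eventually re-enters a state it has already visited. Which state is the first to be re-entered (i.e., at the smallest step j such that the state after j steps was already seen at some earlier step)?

q4

Run of A on w = c d c c d d c d c c:
  step 0: q0  (start)
  step 1: q4  (read c: q0→q4)
  step 2: q3  (read d: q4→q3)
  step 3: q2  (read c: q3→q2)
  step 4: q6  (read c: q2→q6)
  step 5: q4  (read d: q6→q4)   ← first repeat (q4 seen earlier)
  step 6: q3  (read d: q4→q3)
  step 7: q2  (read c: q3→q2)
  step 8: q4  (read d: q2→q4)
  step 9: q0  (read c: q4→q0)
  step 10: q4  (read c: q0→q4)

The earliest repeat is at step j = 5: A is in q4, which it already visited at step i = 1.
Pumping length from the standard proof: p = 7 (the number of states). The repeated state found above gives |xy| = j ≤ 7 and |y| = j − i ≥ 1.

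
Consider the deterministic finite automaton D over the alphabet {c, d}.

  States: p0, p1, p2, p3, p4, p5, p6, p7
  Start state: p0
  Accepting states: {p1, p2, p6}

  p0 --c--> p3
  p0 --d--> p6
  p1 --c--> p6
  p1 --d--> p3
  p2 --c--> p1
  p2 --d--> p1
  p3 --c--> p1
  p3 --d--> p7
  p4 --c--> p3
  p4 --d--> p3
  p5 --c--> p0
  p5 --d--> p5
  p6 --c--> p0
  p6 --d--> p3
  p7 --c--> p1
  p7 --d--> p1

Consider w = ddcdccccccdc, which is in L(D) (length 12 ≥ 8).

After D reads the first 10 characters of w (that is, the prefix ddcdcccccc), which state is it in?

Run of D on the first 10 characters of w = d d c d c c c c c c:
  step 0: p0  (start)
  step 1: p6  (read d: p0→p6)
  step 2: p3  (read d: p6→p3)
  step 3: p1  (read c: p3→p1)
  step 4: p3  (read d: p1→p3)
  step 5: p1  (read c: p3→p1)
  step 6: p6  (read c: p1→p6)
  step 7: p0  (read c: p6→p0)
  step 8: p3  (read c: p0→p3)
  step 9: p1  (read c: p3→p1)
  step 10: p6  (read c: p1→p6)

After reading 10 characters, D is in state p6.

p6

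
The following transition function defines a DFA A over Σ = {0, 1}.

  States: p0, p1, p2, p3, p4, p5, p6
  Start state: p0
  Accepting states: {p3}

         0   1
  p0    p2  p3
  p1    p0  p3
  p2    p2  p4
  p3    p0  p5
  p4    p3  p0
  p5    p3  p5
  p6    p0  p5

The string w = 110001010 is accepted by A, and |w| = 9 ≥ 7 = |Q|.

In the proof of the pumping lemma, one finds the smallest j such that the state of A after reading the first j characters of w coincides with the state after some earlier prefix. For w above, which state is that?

p3

State sequence: p0 -1-> p3 -1-> p5 -0-> p3 -0-> p0 -0-> p2 -1-> p4 -0-> p3 -1-> p5 -0-> p3
First repeat at step 3: p3 was already visited.

The earliest repeat is at step j = 3: A is in p3, which it already visited at step i = 1.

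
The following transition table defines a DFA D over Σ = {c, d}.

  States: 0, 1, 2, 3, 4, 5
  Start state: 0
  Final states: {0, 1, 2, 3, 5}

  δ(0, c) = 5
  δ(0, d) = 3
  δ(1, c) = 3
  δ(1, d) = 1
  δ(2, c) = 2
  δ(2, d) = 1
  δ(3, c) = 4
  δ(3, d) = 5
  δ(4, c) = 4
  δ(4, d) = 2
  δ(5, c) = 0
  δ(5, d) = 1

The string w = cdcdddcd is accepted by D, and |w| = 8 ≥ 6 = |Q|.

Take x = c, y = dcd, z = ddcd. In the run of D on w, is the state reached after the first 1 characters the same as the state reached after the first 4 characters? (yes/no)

Run of D on the first 4 characters of w = c d c d:
  step 0: 0  (start)
  step 1: 5  (read c: 0→5)
  step 2: 1  (read d: 5→1)
  step 3: 3  (read c: 1→3)
  step 4: 5  (read d: 3→5)

After x (step 1): 5. After xy (step 4): 5.
They match, so y = dcd drives D around a cycle from 5 back to itself; pumping y any number of times keeps D in 5 before reading z, and xyⁱz ∈ L(D) for every i ≥ 0.

yes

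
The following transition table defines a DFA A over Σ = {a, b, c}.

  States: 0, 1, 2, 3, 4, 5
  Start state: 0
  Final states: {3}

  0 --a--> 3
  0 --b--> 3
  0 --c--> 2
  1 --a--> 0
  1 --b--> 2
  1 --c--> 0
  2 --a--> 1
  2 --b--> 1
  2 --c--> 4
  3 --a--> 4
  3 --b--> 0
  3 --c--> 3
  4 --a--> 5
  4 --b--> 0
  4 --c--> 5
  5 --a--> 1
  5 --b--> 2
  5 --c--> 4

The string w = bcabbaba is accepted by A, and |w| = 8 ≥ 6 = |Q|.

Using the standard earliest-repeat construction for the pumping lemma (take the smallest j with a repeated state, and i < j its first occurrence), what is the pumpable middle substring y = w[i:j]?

State sequence: 0 -b-> 3 -c-> 3 -a-> 4 -b-> 0 -b-> 3 -a-> 4 -b-> 0 -a-> 3
First repeat at step 2: 3 was already visited.

So i = 1, j = 2, giving x = w[0:1] = b, y = w[1:2] = c, z = w[2:8] = abbaba.
Check: |xy| = 2 ≤ 6 and |y| = 1 ≥ 1. Reading y takes A from 3 back to 3, so every xyⁱz is accepted.
Pumping length from the standard proof: p = 6 (the number of states). The repeated state found above gives |xy| = j ≤ 6 and |y| = j − i ≥ 1.

c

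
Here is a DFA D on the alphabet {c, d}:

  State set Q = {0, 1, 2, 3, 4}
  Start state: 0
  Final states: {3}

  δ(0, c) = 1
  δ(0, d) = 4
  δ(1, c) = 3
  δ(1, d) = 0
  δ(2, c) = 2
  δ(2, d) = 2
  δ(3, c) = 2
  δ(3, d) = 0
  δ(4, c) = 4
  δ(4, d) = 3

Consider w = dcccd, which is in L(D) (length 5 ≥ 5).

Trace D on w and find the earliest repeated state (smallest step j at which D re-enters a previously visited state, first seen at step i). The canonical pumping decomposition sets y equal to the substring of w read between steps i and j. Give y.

Run of D on w = d c c c d:
  step 0: 0  (start)
  step 1: 4  (read d: 0→4)
  step 2: 4  (read c: 4→4)   ← first repeat (4 seen earlier)
  step 3: 4  (read c: 4→4)
  step 4: 4  (read c: 4→4)
  step 5: 3  (read d: 4→3)

So i = 1, j = 2, giving x = w[0:1] = d, y = w[1:2] = c, z = w[2:5] = ccd.
Check: |xy| = 2 ≤ 5 and |y| = 1 ≥ 1. Reading y takes D from 4 back to 4, so every xyⁱz is accepted.
Since D has 5 states, any run of length ≥ 5 visits 5+1 states, so by pigeonhole some state repeats within the first 5 steps — that repeat gives the pumpable loop.

c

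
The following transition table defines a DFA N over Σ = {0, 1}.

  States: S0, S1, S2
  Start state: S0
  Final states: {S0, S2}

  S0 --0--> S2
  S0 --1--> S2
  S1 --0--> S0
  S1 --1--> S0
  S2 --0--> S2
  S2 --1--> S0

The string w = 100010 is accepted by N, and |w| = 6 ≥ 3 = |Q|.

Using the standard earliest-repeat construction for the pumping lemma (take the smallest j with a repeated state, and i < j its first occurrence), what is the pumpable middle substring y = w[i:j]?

0

Run of N on w = 1 0 0 0 1 0:
  step 0: S0  (start)
  step 1: S2  (read 1: S0→S2)
  step 2: S2  (read 0: S2→S2)   ← first repeat (S2 seen earlier)
  step 3: S2  (read 0: S2→S2)
  step 4: S2  (read 0: S2→S2)
  step 5: S0  (read 1: S2→S0)
  step 6: S2  (read 0: S0→S2)

So i = 1, j = 2, giving x = w[0:1] = 1, y = w[1:2] = 0, z = w[2:6] = 0010.
Check: |xy| = 2 ≤ 3 and |y| = 1 ≥ 1. Reading y takes N from S2 back to S2, so every xyⁱz is accepted.
The DFA has 3 states, so the proof of the pumping lemma guarantees a repeated state among the first 3+1 visited; the segment between the two visits is the pumpable y.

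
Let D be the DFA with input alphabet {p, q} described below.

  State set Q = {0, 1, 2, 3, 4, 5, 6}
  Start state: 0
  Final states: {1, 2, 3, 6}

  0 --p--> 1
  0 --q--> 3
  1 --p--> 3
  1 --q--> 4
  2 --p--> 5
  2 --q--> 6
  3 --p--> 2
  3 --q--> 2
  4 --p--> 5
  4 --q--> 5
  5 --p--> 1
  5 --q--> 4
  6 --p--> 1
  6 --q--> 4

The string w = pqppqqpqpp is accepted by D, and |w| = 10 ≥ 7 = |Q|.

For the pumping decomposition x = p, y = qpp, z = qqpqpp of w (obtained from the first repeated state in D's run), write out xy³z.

pqppqppqppqqpqpp

xy^3z = p·qpp·qpp·qpp·qqpqpp = pqppqppqppqqpqpp.
Reading y = qpp takes D from 1 back to 1, so after x·y·y·y the machine is still in 1, and z then leads to the accepting state 1. Hence pqppqppqppqqpqpp ∈ L(D).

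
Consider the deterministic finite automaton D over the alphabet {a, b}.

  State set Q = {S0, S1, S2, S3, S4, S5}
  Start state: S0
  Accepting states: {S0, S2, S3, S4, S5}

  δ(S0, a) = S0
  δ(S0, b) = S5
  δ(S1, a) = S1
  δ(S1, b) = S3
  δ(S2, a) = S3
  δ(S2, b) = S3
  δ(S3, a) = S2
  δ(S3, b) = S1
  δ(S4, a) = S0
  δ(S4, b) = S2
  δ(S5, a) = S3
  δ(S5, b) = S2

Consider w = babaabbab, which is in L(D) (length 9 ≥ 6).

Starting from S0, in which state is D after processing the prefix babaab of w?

State sequence: S0 -b-> S5 -a-> S3 -b-> S1 -a-> S1 -a-> S1 -b-> S3

After reading 6 characters, D is in state S3.
(This kind of state-tracing is the core of the pumping-lemma construction: with 6 states, pigeonhole forces a repeat within the first 6 steps.)

S3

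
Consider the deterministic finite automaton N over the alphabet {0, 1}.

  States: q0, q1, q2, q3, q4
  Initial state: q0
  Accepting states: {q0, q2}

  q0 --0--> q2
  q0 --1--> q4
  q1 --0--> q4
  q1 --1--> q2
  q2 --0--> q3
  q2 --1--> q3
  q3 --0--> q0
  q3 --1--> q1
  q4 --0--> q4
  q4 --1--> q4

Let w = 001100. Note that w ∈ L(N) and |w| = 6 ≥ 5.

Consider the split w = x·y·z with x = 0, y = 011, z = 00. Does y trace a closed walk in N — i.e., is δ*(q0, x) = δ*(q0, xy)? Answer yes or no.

State sequence: q0 -0-> q2 -0-> q3 -1-> q1 -1-> q2

After x (step 1): q2. After xy (step 4): q2.
They match, so y = 011 drives N around a cycle from q2 back to itself; pumping y any number of times keeps N in q2 before reading z, and xyⁱz ∈ L(N) for every i ≥ 0.

yes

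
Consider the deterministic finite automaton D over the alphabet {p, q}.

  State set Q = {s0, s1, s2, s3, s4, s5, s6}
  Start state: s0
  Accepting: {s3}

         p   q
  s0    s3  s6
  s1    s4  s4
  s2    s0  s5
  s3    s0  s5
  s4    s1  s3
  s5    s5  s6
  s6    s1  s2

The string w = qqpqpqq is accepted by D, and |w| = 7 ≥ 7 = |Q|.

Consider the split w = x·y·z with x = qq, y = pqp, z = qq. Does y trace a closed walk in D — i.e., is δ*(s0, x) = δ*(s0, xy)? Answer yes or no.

Run of D on the first 5 characters of w = q q p q p:
  step 0: s0  (start)
  step 1: s6  (read q: s0→s6)
  step 2: s2  (read q: s6→s2)
  step 3: s0  (read p: s2→s0)
  step 4: s6  (read q: s0→s6)
  step 5: s1  (read p: s6→s1)

After x (step 2): s2. After xy (step 5): s1.
They differ (s2 ≠ s1), so y is not a cycle from the state after x; this split is not the one the pumping-lemma construction produces, and pumping y need not keep the string in L(D).

no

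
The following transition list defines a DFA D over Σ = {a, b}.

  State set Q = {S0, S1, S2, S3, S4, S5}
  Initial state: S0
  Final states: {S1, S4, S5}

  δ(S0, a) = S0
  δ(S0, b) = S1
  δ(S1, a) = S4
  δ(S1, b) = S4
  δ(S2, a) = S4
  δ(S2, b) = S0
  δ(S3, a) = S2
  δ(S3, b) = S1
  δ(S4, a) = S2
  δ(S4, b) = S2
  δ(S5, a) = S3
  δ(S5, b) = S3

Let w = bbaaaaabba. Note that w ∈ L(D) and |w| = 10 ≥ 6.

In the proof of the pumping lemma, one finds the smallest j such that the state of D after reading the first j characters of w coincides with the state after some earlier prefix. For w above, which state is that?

S4

State sequence: S0 -b-> S1 -b-> S4 -a-> S2 -a-> S4 -a-> S2 -a-> S4 -a-> S2 -b-> S0 -b-> S1 -a-> S4
First repeat at step 4: S4 was already visited.

The earliest repeat is at step j = 4: D is in S4, which it already visited at step i = 2.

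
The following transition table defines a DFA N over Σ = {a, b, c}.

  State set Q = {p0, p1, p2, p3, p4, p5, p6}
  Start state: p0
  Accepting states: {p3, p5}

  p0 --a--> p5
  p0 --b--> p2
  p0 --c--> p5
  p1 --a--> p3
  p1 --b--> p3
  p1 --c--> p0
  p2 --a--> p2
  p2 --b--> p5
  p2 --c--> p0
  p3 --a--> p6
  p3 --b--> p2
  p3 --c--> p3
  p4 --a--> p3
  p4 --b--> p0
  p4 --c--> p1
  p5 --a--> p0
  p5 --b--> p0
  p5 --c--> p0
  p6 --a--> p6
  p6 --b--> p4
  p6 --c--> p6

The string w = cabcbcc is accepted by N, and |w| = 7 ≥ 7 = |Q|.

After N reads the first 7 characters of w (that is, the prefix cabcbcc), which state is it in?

p5

State sequence: p0 -c-> p5 -a-> p0 -b-> p2 -c-> p0 -b-> p2 -c-> p0 -c-> p5

After reading 7 characters, N is in state p5.
(This kind of state-tracing is the core of the pumping-lemma construction: with 7 states, pigeonhole forces a repeat within the first 7 steps.)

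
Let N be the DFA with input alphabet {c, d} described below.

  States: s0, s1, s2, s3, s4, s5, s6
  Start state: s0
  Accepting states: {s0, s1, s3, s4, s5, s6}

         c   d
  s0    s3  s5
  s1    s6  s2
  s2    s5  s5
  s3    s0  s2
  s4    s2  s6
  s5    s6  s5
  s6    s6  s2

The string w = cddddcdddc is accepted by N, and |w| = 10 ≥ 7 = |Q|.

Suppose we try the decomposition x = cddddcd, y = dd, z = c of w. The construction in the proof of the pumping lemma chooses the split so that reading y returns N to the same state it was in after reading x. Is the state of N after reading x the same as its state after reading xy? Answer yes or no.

State sequence: s0 -c-> s3 -d-> s2 -d-> s5 -d-> s5 -d-> s5 -c-> s6 -d-> s2 -d-> s5 -d-> s5

After x (step 7): s2. After xy (step 9): s5.
They differ (s2 ≠ s5), so y is not a cycle from the state after x; this split is not the one the pumping-lemma construction produces, and pumping y need not keep the string in L(N).

no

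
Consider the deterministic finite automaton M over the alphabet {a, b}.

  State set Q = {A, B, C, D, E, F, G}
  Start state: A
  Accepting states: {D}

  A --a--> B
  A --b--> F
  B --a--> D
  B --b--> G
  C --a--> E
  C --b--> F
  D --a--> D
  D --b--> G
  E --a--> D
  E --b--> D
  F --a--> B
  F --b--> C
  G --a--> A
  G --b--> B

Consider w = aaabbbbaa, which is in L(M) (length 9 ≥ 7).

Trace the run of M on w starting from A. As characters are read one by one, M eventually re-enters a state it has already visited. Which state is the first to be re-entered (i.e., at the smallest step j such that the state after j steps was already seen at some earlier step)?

State sequence: A -a-> B -a-> D -a-> D -b-> G -b-> B -b-> G -b-> B -a-> D -a-> D
First repeat at step 3: D was already visited.

The earliest repeat is at step j = 3: M is in D, which it already visited at step i = 2.

D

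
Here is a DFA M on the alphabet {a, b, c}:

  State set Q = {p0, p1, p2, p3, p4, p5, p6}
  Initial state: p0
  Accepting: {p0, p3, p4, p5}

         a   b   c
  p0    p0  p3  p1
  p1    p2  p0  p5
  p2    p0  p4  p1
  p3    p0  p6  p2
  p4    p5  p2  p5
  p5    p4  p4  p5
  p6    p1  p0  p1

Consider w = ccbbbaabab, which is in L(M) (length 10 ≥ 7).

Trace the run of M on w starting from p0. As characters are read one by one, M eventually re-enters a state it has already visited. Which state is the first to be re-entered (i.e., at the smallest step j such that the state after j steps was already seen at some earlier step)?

State sequence: p0 -c-> p1 -c-> p5 -b-> p4 -b-> p2 -b-> p4 -a-> p5 -a-> p4 -b-> p2 -a-> p0 -b-> p3
First repeat at step 5: p4 was already visited.

The earliest repeat is at step j = 5: M is in p4, which it already visited at step i = 3.

p4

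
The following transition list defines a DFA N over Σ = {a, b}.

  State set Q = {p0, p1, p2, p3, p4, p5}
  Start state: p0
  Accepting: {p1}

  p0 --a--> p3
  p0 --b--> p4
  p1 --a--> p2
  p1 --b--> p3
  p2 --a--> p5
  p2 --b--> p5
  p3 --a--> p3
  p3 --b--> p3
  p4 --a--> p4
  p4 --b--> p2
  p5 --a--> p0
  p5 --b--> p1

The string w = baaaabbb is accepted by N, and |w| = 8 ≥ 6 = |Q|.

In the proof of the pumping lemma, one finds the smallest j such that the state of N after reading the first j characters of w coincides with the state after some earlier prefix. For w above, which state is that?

State sequence: p0 -b-> p4 -a-> p4 -a-> p4 -a-> p4 -a-> p4 -b-> p2 -b-> p5 -b-> p1
First repeat at step 2: p4 was already visited.

The earliest repeat is at step j = 2: N is in p4, which it already visited at step i = 1.
The DFA has 6 states, so the proof of the pumping lemma guarantees a repeated state among the first 6+1 visited; the segment between the two visits is the pumpable y.

p4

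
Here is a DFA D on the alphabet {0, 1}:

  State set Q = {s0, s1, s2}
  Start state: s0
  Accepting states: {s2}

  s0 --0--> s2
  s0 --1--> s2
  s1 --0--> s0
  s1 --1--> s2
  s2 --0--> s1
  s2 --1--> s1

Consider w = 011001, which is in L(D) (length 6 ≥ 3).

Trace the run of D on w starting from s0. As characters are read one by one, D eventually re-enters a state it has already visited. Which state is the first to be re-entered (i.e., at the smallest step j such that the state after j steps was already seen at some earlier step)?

s2

State sequence: s0 -0-> s2 -1-> s1 -1-> s2 -0-> s1 -0-> s0 -1-> s2
First repeat at step 3: s2 was already visited.

The earliest repeat is at step j = 3: D is in s2, which it already visited at step i = 1.
The DFA has 3 states, so the proof of the pumping lemma guarantees a repeated state among the first 3+1 visited; the segment between the two visits is the pumpable y.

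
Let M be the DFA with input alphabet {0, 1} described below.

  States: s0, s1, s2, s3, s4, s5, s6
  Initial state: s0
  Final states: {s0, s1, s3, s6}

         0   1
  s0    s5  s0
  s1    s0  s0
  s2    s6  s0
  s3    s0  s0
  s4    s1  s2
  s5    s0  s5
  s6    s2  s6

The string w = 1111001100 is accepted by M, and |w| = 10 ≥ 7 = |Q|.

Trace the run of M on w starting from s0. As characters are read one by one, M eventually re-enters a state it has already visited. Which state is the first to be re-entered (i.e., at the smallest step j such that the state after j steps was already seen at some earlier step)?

s0

Run of M on w = 1 1 1 1 0 0 1 1 0 0:
  step 0: s0  (start)
  step 1: s0  (read 1: s0→s0)   ← first repeat (s0 seen earlier)
  step 2: s0  (read 1: s0→s0)
  step 3: s0  (read 1: s0→s0)
  step 4: s0  (read 1: s0→s0)
  step 5: s5  (read 0: s0→s5)
  step 6: s0  (read 0: s5→s0)
  step 7: s0  (read 1: s0→s0)
  step 8: s0  (read 1: s0→s0)
  step 9: s5  (read 0: s0→s5)
  step 10: s0  (read 0: s5→s0)

The earliest repeat is at step j = 1: M is in s0, which it already visited at step i = 0.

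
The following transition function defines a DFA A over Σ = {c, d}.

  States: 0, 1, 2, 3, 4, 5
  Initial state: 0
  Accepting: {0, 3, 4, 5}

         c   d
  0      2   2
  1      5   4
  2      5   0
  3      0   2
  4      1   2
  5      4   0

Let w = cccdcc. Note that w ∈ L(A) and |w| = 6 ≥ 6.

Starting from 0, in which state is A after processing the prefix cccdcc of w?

Run of A on the first 6 characters of w = c c c d c c:
  step 0: 0  (start)
  step 1: 2  (read c: 0→2)
  step 2: 5  (read c: 2→5)
  step 3: 4  (read c: 5→4)
  step 4: 2  (read d: 4→2)
  step 5: 5  (read c: 2→5)
  step 6: 4  (read c: 5→4)

After reading 6 characters, A is in state 4.
(This kind of state-tracing is the core of the pumping-lemma construction: with 6 states, pigeonhole forces a repeat within the first 6 steps.)

4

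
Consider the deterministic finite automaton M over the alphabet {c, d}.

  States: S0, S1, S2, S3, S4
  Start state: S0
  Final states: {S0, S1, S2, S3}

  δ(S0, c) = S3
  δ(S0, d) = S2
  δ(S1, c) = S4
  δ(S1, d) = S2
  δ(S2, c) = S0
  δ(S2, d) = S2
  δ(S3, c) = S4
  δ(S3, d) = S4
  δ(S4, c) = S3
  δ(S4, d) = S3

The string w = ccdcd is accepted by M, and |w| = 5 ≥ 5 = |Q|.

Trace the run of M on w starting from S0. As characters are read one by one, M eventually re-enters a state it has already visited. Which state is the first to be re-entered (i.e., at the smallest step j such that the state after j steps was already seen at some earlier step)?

S3

State sequence: S0 -c-> S3 -c-> S4 -d-> S3 -c-> S4 -d-> S3
First repeat at step 3: S3 was already visited.

The earliest repeat is at step j = 3: M is in S3, which it already visited at step i = 1.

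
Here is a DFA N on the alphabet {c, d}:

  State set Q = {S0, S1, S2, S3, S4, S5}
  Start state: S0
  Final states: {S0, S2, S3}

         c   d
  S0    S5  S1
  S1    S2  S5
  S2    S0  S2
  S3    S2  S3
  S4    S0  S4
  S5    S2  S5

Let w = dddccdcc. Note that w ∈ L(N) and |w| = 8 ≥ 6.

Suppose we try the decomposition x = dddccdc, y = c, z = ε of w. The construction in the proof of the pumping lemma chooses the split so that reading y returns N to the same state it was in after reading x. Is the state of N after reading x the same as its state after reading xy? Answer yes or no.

no

Run of N on the first 8 characters of w = d d d c c d c c:
  step 0: S0  (start)
  step 1: S1  (read d: S0→S1)
  step 2: S5  (read d: S1→S5)
  step 3: S5  (read d: S5→S5)
  step 4: S2  (read c: S5→S2)
  step 5: S0  (read c: S2→S0)
  step 6: S1  (read d: S0→S1)
  step 7: S2  (read c: S1→S2)
  step 8: S0  (read c: S2→S0)

After x (step 7): S2. After xy (step 8): S0.
They differ (S2 ≠ S0), so y is not a cycle from the state after x; this split is not the one the pumping-lemma construction produces, and pumping y need not keep the string in L(N).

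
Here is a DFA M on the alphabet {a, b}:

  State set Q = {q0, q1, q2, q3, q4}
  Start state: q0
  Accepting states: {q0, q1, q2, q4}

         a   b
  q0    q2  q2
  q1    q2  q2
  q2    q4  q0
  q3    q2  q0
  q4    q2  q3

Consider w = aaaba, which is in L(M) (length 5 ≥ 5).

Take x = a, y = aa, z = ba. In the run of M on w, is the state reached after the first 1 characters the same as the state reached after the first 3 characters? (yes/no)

yes

State sequence: q0 -a-> q2 -a-> q4 -a-> q2

After x (step 1): q2. After xy (step 3): q2.
They match, so y = aa drives M around a cycle from q2 back to itself; pumping y any number of times keeps M in q2 before reading z, and xyⁱz ∈ L(M) for every i ≥ 0.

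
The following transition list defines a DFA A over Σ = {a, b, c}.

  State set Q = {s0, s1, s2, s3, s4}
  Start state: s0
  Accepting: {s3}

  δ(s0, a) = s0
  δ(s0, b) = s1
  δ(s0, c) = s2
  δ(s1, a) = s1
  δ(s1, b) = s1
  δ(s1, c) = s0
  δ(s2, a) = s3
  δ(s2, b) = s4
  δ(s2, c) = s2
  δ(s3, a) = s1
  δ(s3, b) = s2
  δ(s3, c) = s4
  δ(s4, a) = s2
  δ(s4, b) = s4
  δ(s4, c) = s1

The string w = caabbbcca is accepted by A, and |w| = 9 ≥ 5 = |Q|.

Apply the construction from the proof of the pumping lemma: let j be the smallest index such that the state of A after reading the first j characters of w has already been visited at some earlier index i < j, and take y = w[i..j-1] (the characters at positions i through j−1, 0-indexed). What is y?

State sequence: s0 -c-> s2 -a-> s3 -a-> s1 -b-> s1 -b-> s1 -b-> s1 -c-> s0 -c-> s2 -a-> s3
First repeat at step 4: s1 was already visited.

So i = 3, j = 4, giving x = w[0:3] = caa, y = w[3:4] = b, z = w[4:9] = bbcca.
Check: |xy| = 4 ≤ 5 and |y| = 1 ≥ 1. Reading y takes A from s1 back to s1, so every xyⁱz is accepted.
The DFA has 5 states, so the proof of the pumping lemma guarantees a repeated state among the first 5+1 visited; the segment between the two visits is the pumpable y.

b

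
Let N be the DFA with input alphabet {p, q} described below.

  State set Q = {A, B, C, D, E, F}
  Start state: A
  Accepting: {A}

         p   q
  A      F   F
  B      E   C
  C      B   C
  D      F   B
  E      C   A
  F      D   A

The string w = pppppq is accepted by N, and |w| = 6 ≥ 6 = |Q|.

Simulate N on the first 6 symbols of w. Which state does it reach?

Run of N on the first 6 characters of w = p p p p p q:
  step 0: A  (start)
  step 1: F  (read p: A→F)
  step 2: D  (read p: F→D)
  step 3: F  (read p: D→F)
  step 4: D  (read p: F→D)
  step 5: F  (read p: D→F)
  step 6: A  (read q: F→A)

After reading 6 characters, N is in state A.

A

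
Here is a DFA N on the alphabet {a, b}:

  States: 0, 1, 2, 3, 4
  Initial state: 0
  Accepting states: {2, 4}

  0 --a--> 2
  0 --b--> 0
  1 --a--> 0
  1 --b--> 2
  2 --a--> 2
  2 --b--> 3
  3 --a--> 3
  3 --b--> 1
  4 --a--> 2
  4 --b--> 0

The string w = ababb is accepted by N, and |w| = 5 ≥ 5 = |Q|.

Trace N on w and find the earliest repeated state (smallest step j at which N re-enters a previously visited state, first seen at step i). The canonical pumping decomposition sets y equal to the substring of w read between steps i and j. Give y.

State sequence: 0 -a-> 2 -b-> 3 -a-> 3 -b-> 1 -b-> 2
First repeat at step 3: 3 was already visited.

So i = 2, j = 3, giving x = w[0:2] = ab, y = w[2:3] = a, z = w[3:5] = bb.
Check: |xy| = 3 ≤ 5 and |y| = 1 ≥ 1. Reading y takes N from 3 back to 3, so every xyⁱz is accepted.

a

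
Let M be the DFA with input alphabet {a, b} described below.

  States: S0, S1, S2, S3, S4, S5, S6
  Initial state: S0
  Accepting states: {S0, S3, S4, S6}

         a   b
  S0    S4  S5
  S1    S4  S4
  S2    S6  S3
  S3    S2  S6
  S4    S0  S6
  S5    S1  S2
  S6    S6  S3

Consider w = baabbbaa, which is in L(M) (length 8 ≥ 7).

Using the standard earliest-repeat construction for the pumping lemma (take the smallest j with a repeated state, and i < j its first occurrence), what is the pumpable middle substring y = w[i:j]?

Run of M on w = b a a b b b a a:
  step 0: S0  (start)
  step 1: S5  (read b: S0→S5)
  step 2: S1  (read a: S5→S1)
  step 3: S4  (read a: S1→S4)
  step 4: S6  (read b: S4→S6)
  step 5: S3  (read b: S6→S3)
  step 6: S6  (read b: S3→S6)   ← first repeat (S6 seen earlier)
  step 7: S6  (read a: S6→S6)
  step 8: S6  (read a: S6→S6)

So i = 4, j = 6, giving x = w[0:4] = baab, y = w[4:6] = bb, z = w[6:8] = aa.
Check: |xy| = 6 ≤ 7 and |y| = 2 ≥ 1. Reading y takes M from S6 back to S6, so every xyⁱz is accepted.
The DFA has 7 states, so the proof of the pumping lemma guarantees a repeated state among the first 7+1 visited; the segment between the two visits is the pumpable y.

bb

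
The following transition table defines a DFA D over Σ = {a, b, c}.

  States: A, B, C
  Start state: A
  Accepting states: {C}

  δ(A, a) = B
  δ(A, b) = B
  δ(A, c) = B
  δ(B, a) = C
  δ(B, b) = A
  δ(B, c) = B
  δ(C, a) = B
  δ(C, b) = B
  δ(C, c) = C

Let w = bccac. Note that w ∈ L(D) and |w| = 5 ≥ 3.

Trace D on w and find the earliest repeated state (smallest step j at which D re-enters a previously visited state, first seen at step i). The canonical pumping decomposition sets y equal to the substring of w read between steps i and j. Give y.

State sequence: A -b-> B -c-> B -c-> B -a-> C -c-> C
First repeat at step 2: B was already visited.

So i = 1, j = 2, giving x = w[0:1] = b, y = w[1:2] = c, z = w[2:5] = cac.
Check: |xy| = 2 ≤ 3 and |y| = 1 ≥ 1. Reading y takes D from B back to B, so every xyⁱz is accepted.
Since D has 3 states, any run of length ≥ 3 visits 3+1 states, so by pigeonhole some state repeats within the first 3 steps — that repeat gives the pumpable loop.

c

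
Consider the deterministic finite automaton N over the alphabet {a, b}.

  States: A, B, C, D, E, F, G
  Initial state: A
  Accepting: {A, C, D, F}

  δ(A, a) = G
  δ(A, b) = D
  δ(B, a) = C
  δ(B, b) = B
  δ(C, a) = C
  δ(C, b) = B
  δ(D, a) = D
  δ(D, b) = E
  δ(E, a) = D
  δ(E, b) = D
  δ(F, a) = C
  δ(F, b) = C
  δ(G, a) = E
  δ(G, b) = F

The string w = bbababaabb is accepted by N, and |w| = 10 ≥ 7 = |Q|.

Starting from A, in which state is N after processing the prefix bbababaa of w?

D

Run of N on the first 8 characters of w = b b a b a b a a:
  step 0: A  (start)
  step 1: D  (read b: A→D)
  step 2: E  (read b: D→E)
  step 3: D  (read a: E→D)
  step 4: E  (read b: D→E)
  step 5: D  (read a: E→D)
  step 6: E  (read b: D→E)
  step 7: D  (read a: E→D)
  step 8: D  (read a: D→D)

After reading 8 characters, N is in state D.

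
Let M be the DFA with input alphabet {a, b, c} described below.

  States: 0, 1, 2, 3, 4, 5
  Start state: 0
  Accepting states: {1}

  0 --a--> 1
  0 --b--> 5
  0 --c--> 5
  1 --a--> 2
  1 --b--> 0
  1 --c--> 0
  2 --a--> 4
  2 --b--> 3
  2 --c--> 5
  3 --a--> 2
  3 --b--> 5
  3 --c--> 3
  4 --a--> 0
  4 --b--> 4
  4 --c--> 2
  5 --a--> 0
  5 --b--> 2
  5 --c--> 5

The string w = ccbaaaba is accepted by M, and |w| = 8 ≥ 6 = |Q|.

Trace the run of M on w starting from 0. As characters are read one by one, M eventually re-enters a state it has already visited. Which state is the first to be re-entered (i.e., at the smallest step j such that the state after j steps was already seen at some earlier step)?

Run of M on w = c c b a a a b a:
  step 0: 0  (start)
  step 1: 5  (read c: 0→5)
  step 2: 5  (read c: 5→5)   ← first repeat (5 seen earlier)
  step 3: 2  (read b: 5→2)
  step 4: 4  (read a: 2→4)
  step 5: 0  (read a: 4→0)
  step 6: 1  (read a: 0→1)
  step 7: 0  (read b: 1→0)
  step 8: 1  (read a: 0→1)

The earliest repeat is at step j = 2: M is in 5, which it already visited at step i = 1.
Since M has 6 states, any run of length ≥ 6 visits 6+1 states, so by pigeonhole some state repeats within the first 6 steps — that repeat gives the pumpable loop.

5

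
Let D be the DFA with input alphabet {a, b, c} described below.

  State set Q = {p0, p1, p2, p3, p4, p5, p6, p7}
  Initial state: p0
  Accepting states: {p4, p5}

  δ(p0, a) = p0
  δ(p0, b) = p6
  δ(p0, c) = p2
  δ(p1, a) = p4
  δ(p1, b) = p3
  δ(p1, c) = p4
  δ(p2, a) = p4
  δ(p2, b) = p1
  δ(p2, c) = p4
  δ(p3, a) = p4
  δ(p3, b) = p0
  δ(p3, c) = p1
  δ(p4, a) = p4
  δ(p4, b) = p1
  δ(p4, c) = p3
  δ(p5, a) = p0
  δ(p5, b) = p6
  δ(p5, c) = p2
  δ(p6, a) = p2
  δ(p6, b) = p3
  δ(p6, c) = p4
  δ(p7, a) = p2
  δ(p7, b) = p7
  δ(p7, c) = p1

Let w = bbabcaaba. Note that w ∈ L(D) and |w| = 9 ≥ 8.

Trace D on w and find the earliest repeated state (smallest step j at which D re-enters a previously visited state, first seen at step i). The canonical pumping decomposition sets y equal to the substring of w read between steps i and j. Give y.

State sequence: p0 -b-> p6 -b-> p3 -a-> p4 -b-> p1 -c-> p4 -a-> p4 -a-> p4 -b-> p1 -a-> p4
First repeat at step 5: p4 was already visited.

So i = 3, j = 5, giving x = w[0:3] = bba, y = w[3:5] = bc, z = w[5:9] = aaba.
Check: |xy| = 5 ≤ 8 and |y| = 2 ≥ 1. Reading y takes D from p4 back to p4, so every xyⁱz is accepted.
With |Q| = 8, pigeonhole forces a state repeat no later than step 8; the substring read between the first and second visits to that state can be pumped.

bc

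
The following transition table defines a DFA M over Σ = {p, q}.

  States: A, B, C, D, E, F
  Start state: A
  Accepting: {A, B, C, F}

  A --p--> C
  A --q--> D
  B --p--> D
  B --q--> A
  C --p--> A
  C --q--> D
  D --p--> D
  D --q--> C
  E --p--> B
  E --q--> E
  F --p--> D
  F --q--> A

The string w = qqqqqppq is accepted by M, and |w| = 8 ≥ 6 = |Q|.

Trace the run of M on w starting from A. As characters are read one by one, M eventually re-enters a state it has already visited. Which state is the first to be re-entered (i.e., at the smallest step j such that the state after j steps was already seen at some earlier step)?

D

Run of M on w = q q q q q p p q:
  step 0: A  (start)
  step 1: D  (read q: A→D)
  step 2: C  (read q: D→C)
  step 3: D  (read q: C→D)   ← first repeat (D seen earlier)
  step 4: C  (read q: D→C)
  step 5: D  (read q: C→D)
  step 6: D  (read p: D→D)
  step 7: D  (read p: D→D)
  step 8: C  (read q: D→C)

The earliest repeat is at step j = 3: M is in D, which it already visited at step i = 1.
Pumping length from the standard proof: p = 6 (the number of states). The repeated state found above gives |xy| = j ≤ 6 and |y| = j − i ≥ 1.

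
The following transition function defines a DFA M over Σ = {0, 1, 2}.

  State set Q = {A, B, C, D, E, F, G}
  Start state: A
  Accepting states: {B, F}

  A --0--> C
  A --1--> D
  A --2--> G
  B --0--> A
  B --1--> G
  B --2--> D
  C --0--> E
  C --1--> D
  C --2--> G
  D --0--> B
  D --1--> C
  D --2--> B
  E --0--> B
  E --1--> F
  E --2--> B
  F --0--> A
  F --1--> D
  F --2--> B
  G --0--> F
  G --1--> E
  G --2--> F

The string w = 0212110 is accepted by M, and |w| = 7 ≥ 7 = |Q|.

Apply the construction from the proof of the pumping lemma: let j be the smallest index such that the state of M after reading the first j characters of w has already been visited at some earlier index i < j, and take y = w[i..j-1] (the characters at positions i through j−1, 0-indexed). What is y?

121

State sequence: A -0-> C -2-> G -1-> E -2-> B -1-> G -1-> E -0-> B
First repeat at step 5: G was already visited.

So i = 2, j = 5, giving x = w[0:2] = 02, y = w[2:5] = 121, z = w[5:7] = 10.
Check: |xy| = 5 ≤ 7 and |y| = 3 ≥ 1. Reading y takes M from G back to G, so every xyⁱz is accepted.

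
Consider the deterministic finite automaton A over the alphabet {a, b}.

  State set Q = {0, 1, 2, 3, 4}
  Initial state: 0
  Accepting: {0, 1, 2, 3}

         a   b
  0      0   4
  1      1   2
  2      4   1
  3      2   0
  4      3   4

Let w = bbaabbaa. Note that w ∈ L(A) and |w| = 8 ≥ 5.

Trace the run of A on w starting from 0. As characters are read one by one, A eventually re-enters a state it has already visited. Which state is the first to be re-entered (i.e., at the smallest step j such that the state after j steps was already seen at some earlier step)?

4

Run of A on w = b b a a b b a a:
  step 0: 0  (start)
  step 1: 4  (read b: 0→4)
  step 2: 4  (read b: 4→4)   ← first repeat (4 seen earlier)
  step 3: 3  (read a: 4→3)
  step 4: 2  (read a: 3→2)
  step 5: 1  (read b: 2→1)
  step 6: 2  (read b: 1→2)
  step 7: 4  (read a: 2→4)
  step 8: 3  (read a: 4→3)

The earliest repeat is at step j = 2: A is in 4, which it already visited at step i = 1.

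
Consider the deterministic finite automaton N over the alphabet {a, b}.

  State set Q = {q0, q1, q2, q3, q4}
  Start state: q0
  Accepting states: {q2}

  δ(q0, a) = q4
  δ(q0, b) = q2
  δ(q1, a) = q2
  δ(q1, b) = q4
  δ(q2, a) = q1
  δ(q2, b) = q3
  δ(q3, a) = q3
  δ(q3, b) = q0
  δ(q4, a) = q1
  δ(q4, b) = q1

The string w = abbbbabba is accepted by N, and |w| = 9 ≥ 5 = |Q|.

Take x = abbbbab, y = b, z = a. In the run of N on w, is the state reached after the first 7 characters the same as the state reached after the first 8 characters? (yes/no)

State sequence: q0 -a-> q4 -b-> q1 -b-> q4 -b-> q1 -b-> q4 -a-> q1 -b-> q4 -b-> q1

After x (step 7): q4. After xy (step 8): q1.
They differ (q4 ≠ q1), so y is not a cycle from the state after x; this split is not the one the pumping-lemma construction produces, and pumping y need not keep the string in L(N).

no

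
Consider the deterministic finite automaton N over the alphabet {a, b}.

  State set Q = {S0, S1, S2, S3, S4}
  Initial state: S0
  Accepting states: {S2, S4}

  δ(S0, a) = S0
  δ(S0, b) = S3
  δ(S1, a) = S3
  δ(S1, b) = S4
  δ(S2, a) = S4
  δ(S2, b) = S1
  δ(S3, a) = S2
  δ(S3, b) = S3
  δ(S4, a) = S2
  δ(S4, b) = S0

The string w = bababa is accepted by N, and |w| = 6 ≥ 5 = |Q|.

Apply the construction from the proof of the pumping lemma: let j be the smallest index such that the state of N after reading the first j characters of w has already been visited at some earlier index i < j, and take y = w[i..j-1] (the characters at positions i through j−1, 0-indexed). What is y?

State sequence: S0 -b-> S3 -a-> S2 -b-> S1 -a-> S3 -b-> S3 -a-> S2
First repeat at step 4: S3 was already visited.

So i = 1, j = 4, giving x = w[0:1] = b, y = w[1:4] = aba, z = w[4:6] = ba.
Check: |xy| = 4 ≤ 5 and |y| = 3 ≥ 1. Reading y takes N from S3 back to S3, so every xyⁱz is accepted.

aba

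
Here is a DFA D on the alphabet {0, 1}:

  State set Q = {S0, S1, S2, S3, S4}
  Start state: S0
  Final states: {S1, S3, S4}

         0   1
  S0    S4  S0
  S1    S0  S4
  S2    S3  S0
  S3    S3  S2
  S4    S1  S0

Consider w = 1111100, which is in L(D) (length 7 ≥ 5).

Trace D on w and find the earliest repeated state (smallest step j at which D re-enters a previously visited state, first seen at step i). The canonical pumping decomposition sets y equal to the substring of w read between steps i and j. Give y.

Run of D on w = 1 1 1 1 1 0 0:
  step 0: S0  (start)
  step 1: S0  (read 1: S0→S0)   ← first repeat (S0 seen earlier)
  step 2: S0  (read 1: S0→S0)
  step 3: S0  (read 1: S0→S0)
  step 4: S0  (read 1: S0→S0)
  step 5: S0  (read 1: S0→S0)
  step 6: S4  (read 0: S0→S4)
  step 7: S1  (read 0: S4→S1)

So i = 0, j = 1, giving x = w[0:0] = ε, y = w[0:1] = 1, z = w[1:7] = 111100.
Check: |xy| = 1 ≤ 5 and |y| = 1 ≥ 1. Reading y takes D from S0 back to S0, so every xyⁱz is accepted.
The DFA has 5 states, so the proof of the pumping lemma guarantees a repeated state among the first 5+1 visited; the segment between the two visits is the pumpable y.

1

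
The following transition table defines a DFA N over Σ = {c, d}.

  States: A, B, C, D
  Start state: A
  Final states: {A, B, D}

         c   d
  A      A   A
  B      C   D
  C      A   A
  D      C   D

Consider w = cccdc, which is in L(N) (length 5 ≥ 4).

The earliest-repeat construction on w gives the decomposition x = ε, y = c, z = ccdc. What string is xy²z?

xy^2z = ε·c·c·ccdc = ccccdc.
Reading y = c takes N from A back to A, so after x·y·y the machine is still in A, and z then leads to the accepting state A. Hence ccccdc ∈ L(N).

ccccdc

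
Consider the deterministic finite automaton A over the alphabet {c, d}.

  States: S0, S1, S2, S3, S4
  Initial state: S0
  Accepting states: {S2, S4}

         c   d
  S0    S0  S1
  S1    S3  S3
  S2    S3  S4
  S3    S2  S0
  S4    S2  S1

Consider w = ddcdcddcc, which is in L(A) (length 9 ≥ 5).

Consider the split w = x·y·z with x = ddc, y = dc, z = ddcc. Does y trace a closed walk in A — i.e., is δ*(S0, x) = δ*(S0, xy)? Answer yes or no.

Run of A on the first 5 characters of w = d d c d c:
  step 0: S0  (start)
  step 1: S1  (read d: S0→S1)
  step 2: S3  (read d: S1→S3)
  step 3: S2  (read c: S3→S2)
  step 4: S4  (read d: S2→S4)
  step 5: S2  (read c: S4→S2)

After x (step 3): S2. After xy (step 5): S2.
They match, so y = dc drives A around a cycle from S2 back to itself; pumping y any number of times keeps A in S2 before reading z, and xyⁱz ∈ L(A) for every i ≥ 0.

yes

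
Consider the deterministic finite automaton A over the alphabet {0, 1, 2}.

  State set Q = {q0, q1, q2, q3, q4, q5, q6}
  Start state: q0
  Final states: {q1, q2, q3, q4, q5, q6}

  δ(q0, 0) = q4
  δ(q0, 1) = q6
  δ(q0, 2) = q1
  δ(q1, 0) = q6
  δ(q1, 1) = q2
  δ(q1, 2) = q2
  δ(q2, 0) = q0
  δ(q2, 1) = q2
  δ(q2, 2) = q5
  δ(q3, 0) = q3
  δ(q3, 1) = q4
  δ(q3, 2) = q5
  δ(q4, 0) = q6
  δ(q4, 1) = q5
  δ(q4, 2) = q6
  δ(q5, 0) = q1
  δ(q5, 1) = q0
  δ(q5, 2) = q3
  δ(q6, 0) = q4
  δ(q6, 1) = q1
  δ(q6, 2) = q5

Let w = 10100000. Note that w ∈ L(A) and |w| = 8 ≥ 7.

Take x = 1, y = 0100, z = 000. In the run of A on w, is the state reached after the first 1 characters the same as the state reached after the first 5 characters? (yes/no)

yes

Run of A on the first 5 characters of w = 1 0 1 0 0:
  step 0: q0  (start)
  step 1: q6  (read 1: q0→q6)
  step 2: q4  (read 0: q6→q4)
  step 3: q5  (read 1: q4→q5)
  step 4: q1  (read 0: q5→q1)
  step 5: q6  (read 0: q1→q6)

After x (step 1): q6. After xy (step 5): q6.
They match, so y = 0100 drives A around a cycle from q6 back to itself; pumping y any number of times keeps A in q6 before reading z, and xyⁱz ∈ L(A) for every i ≥ 0.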